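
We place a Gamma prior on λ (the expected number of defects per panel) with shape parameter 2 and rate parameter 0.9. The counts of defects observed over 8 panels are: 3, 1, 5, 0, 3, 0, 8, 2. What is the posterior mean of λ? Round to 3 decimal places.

Posterior mean ≈ 2.697

Total count ∑xᵢ = 22 over n = 8 panels.
Gamma is conjugate to the Poisson likelihood: posterior is Gamma(shape = 2+22 = 24, rate = 0.9+8 = 8.9).
E[λ | data] = 24/8.9 = 2.697.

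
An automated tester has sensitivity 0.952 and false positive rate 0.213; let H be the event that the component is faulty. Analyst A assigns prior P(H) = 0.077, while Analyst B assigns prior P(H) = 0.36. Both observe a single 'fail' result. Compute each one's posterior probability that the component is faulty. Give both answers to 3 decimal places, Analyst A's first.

Analyst A: 0.272; Analyst B: 0.715

The likelihood ratio for a 'fail' result is 0.952/0.213 = 4.4695.
Analyst A: prior odds 0.077/0.923 = 0.083424; posterior odds 0.37286; posterior probability 0.272.
Analyst B: prior odds 0.36/0.64 = 0.56250; posterior odds 2.5141; posterior probability 0.715.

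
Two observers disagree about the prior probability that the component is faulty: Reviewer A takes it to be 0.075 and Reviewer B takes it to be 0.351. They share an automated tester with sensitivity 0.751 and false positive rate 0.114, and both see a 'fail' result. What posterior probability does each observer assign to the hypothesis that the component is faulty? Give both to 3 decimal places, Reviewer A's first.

The likelihood ratio for a 'fail' result is 0.751/0.114 = 6.5877.
Reviewer A: prior odds 0.075/0.925 = 0.081081; posterior odds 0.53414; posterior probability 0.348.
Reviewer B: prior odds 0.351/0.649 = 0.54083; posterior odds 3.5628; posterior probability 0.781.

Reviewer A: 0.348; Reviewer B: 0.781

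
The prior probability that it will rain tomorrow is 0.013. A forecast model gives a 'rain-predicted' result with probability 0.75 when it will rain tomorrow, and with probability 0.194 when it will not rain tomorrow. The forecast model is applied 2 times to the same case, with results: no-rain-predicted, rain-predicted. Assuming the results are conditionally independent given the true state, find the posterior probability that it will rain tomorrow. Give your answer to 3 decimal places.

Posterior P(H) ≈ 0.016

With H the event that it will rain tomorrow, the joint likelihood of the observed sequence is P(data|H) = 0.25·0.75 = 0.18750 and P(data|¬H) = 0.806·0.194 = 0.15636.
Bayes: P(H|data) = 0.013·0.18750 / (0.013·0.18750 + 0.987·0.15636) = 0.0024375/0.15677 = 0.0155.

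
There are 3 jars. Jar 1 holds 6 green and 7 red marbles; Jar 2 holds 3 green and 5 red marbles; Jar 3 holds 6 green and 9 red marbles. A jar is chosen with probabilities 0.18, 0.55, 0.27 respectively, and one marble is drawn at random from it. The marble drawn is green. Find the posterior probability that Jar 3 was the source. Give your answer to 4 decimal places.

Tabulate prior·likelihood by source: [1] prior 0.18, lik 0.4615, product 0.08308; [2] prior 0.55, lik 0.375, product 0.2063; [3] prior 0.27, lik 0.4, product 0.1080.
Normalizing constant = 0.39733; the posterior for Jar 3 is its product over the sum, 0.1080/0.39733 = 0.2718.

Posterior probability ≈ 0.2718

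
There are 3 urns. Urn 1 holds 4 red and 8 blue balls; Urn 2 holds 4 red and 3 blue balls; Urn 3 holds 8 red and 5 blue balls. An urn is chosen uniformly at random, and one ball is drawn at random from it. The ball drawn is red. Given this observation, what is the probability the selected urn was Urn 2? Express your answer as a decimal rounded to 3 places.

Posterior probability ≈ 0.376

P(red|Urn 1) = 0.3333; P(red|Urn 2) = 0.5714; P(red|Urn 3) = 0.6154.
Prior × likelihood for each source: 0.333333·0.3333=0.1111, 0.333333·0.5714=0.1905, 0.333333·0.6154=0.2051. Summing gives P(red) = 0.50672.
P(Urn 2 | red) = 0.1905 / 0.50672 = 0.376.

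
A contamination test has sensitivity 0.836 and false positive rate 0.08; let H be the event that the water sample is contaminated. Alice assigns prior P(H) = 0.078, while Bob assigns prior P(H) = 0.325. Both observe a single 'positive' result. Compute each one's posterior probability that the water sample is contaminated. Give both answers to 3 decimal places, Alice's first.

Alice: 0.469; Bob: 0.834

The likelihood ratio for a 'positive' result is 0.836/0.08 = 10.450.
Alice: prior odds 0.078/0.922 = 0.084599; posterior odds 0.88406; posterior probability 0.469.
Bob: prior odds 0.325/0.675 = 0.48148; posterior odds 5.0315; posterior probability 0.834.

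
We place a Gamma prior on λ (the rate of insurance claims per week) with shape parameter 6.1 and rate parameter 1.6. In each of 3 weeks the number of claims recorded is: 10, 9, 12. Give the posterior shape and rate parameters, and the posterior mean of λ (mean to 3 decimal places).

Total count ∑xᵢ = 31 over n = 3 weeks.
Gamma is conjugate to the Poisson likelihood: posterior is Gamma(shape = 6.1+31 = 37.1, rate = 1.6+3 = 4.6).
Posterior mean = shape/rate = 37.1/4.6 = 8.065.

Posterior: Gamma(shape=37.1, rate=4.6); mean ≈ 8.065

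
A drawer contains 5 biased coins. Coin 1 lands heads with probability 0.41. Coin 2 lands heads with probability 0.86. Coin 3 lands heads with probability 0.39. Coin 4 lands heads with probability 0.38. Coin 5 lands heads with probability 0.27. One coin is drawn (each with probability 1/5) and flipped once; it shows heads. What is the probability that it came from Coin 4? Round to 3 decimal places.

Tabulate prior·likelihood by source: [1] prior 0.2, lik 0.41, product 0.08200; [2] prior 0.2, lik 0.86, product 0.1720; [3] prior 0.2, lik 0.39, product 0.07800; [4] prior 0.2, lik 0.38, product 0.07600; [5] prior 0.2, lik 0.27, product 0.05400.
Normalizing constant = 0.46200; the posterior for Coin 4 is its product over the sum, 0.07600/0.46200 = 0.165.

Posterior probability ≈ 0.165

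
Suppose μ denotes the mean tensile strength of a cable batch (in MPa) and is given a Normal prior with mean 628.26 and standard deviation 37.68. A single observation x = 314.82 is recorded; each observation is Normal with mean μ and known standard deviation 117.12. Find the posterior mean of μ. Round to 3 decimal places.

With known σ, the Normal prior is conjugate. Weight on the data is w = (n/σ²)/(n/σ² + 1/τ₀²) = 0.00007290/(0.00007290+0.00070433) = 0.093796.
Posterior mean = w·x̄ + (1−w)·μ₀ = 0.093796·314.82 + 0.90620·628.26 = 598.861.

Posterior mean ≈ 598.861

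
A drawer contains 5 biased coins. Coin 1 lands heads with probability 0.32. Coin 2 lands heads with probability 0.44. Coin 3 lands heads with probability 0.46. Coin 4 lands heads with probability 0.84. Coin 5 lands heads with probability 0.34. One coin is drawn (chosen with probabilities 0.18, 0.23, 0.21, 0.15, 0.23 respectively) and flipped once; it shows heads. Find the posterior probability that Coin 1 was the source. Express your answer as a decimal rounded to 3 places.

Posterior probability ≈ 0.125

P(heads|C1) = 0.32; P(heads|C2) = 0.44; P(heads|C3) = 0.46; P(heads|C4) = 0.84; P(heads|C5) = 0.34.
Prior × likelihood for each source: 0.18·0.32=0.05760, 0.23·0.44=0.1012, 0.21·0.46=0.09660, 0.15·0.84=0.1260, 0.23·0.34=0.07820. Summing gives P(heads) = 0.45960.
P(Coin 1 | heads) = 0.05760 / 0.45960 = 0.125.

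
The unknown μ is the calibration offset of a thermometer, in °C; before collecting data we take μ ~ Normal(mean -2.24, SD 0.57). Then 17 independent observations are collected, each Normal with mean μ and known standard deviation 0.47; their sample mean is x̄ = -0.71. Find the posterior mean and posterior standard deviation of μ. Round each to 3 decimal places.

With known σ, the Normal prior is conjugate. Weight on the data is w = (n/σ²)/(n/σ² + 1/τ₀²) = 76.9579/(76.9579+3.07787) = 0.96154.
Posterior mean = w·x̄ + (1−w)·μ₀ = 0.96154·-0.71 + 0.038456·-2.24 = -0.769. Posterior variance = 1/(76.9579+3.07787) = 0.0124944, so SD = 0.112.

Posterior mean ≈ -0.769; posterior SD ≈ 0.112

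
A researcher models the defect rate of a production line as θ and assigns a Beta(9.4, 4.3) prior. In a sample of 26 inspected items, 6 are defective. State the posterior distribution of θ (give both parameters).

Posterior: Beta(15.4, 24.3)

Observing 6 successes and 20 failures updates Beta(9.4, 4.3) by adding the success and failure counts to the two shape parameters: α = 9.4+6 = 15.4, β = 4.3+20 = 24.3.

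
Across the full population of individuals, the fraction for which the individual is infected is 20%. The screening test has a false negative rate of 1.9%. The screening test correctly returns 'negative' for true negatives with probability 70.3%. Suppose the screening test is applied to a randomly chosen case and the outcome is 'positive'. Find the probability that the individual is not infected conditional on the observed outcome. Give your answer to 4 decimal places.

Let H be the event that the individual is infected. P(H) = 0.2, so P(¬H) = 0.8. With E the 'positive' result, P(E|H) = 0.981 and P(E|¬H) = 0.297.
P(E) = 0.981·0.2 + 0.297·0.8 = 0.19620 + 0.23760 = 0.43380.
By Bayes' theorem, P(H|E) = 0.19620 / 0.43380 = 0.4523. Hence P(¬H|E) = 1 − 0.4523 = 0.5477.

P(¬H | E) ≈ 0.5477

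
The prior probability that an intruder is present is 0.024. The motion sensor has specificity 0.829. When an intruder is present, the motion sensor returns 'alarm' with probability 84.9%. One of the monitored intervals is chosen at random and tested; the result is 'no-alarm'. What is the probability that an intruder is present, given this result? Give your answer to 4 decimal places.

P(H | E) ≈ 0.0045

Let H be the event that an intruder is present. P(H) = 0.024, so P(¬H) = 0.976. With E the 'no-alarm' result, P(E|H) = 0.151 and P(E|¬H) = 0.829.
P(E) = 0.151·0.024 + 0.829·0.976 = 0.0036240 + 0.80910 = 0.81273.
By Bayes' theorem, P(H|E) = 0.0036240 / 0.81273 = 0.0045.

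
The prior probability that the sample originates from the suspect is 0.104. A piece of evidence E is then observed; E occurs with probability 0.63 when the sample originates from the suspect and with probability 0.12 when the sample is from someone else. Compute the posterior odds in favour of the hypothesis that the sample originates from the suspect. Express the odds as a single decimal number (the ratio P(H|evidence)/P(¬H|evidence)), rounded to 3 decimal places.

Posterior odds ≈ 0.609

Prior odds = 0.104/(1−0.104) = 0.11607. In log-odds, ln(0.11607) = -2.1535.
Add log likelihood ratio: ln(5.2500) = 1.6582.
Posterior log-odds = -0.49532, so posterior odds = exp(-0.49532) = 0.60938.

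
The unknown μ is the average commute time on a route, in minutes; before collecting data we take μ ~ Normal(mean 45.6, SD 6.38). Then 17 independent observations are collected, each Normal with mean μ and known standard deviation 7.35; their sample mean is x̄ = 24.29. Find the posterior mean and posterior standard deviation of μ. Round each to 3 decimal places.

Prior precision 1/τ₀² = 1/6.38² = 0.0245674; data precision n/σ² = 17/7.35² = 0.314684.
Posterior precision = 0.0245674 + 0.314684 = 0.339251, giving posterior SD = 1/√0.339251 = 1.717.
Posterior mean = (0.0245674·45.6 + 0.314684·24.29) / 0.339251 = 25.833.

Posterior mean ≈ 25.833; posterior SD ≈ 1.717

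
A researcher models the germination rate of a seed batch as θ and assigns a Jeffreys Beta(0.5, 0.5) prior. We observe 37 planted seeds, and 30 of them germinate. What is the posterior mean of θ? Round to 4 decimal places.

Observing 30 successes and 7 failures updates Beta(0.5, 0.5) by adding the success and failure counts to the two shape parameters: α = 0.5+30 = 30.5, β = 0.5+7 = 7.5.
Posterior mean = α/(α+β) = 30.5/38 = 0.8026.

Posterior mean ≈ 0.8026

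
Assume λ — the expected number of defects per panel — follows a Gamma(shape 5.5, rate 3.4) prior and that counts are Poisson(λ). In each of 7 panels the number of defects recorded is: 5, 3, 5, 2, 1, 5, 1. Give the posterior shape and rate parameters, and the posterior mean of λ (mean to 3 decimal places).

Posterior: Gamma(shape=27.5, rate=10.4); mean ≈ 2.644

The Poisson likelihood adds the total count to the shape and the number of exposure periods to the rate. Here ∑xᵢ = 22 and n = 7, so shape 5.5→27.5 and rate 3.4→10.4.
E[λ | data] = 27.5/10.4 = 2.644.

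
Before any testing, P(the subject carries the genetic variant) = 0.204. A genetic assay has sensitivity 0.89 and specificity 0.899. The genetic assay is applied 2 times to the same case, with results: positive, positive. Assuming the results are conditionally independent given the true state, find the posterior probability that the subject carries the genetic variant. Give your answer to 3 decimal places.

Posterior P(H) ≈ 0.952

With H the event that the subject carries the genetic variant, the joint likelihood of the observed sequence is P(data|H) = 0.89·0.89 = 0.79210 and P(data|¬H) = 0.101·0.101 = 0.010201.
Bayes: P(H|data) = 0.204·0.79210 / (0.204·0.79210 + 0.796·0.010201) = 0.16159/0.16971 = 0.9522.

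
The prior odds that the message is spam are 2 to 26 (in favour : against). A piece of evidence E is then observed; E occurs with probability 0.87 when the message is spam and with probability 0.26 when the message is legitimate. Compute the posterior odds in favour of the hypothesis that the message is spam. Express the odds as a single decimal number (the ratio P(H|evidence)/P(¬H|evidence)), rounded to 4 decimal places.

Posterior odds ≈ 0.2574

Prior odds = 2/26 = 0.076923. In log-odds, ln(0.076923) = -2.5649.
Add log likelihood ratio: ln(3.3462) = 1.2078.
Posterior log-odds = -1.3571, so posterior odds = exp(-1.3571) = 0.25740.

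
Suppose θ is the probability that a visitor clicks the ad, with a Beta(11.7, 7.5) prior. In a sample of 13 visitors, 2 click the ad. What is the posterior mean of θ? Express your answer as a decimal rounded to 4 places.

Posterior mean ≈ 0.4255

The binomial likelihood is conjugate to the Beta prior: with 2 successes and 11 failures, the posterior is Beta(11.7+2, 7.5+11) = Beta(13.7, 18.5).
E[θ | data] = 13.7/(13.7+18.5) = 0.4255.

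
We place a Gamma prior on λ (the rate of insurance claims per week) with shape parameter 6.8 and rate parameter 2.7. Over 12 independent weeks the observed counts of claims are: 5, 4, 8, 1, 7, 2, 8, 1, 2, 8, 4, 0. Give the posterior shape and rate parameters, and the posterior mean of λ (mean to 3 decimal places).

Total count ∑xᵢ = 50 over n = 12 weeks.
Gamma is conjugate to the Poisson likelihood: posterior is Gamma(shape = 6.8+50 = 56.8, rate = 2.7+12 = 14.7).
E[λ | data] = 56.8/14.7 = 3.864.

Posterior: Gamma(shape=56.8, rate=14.7); mean ≈ 3.864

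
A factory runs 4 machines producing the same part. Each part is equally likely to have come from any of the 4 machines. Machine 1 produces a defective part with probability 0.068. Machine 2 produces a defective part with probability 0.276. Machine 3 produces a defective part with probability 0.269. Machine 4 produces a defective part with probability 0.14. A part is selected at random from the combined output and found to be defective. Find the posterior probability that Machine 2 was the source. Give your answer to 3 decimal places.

Posterior probability ≈ 0.367

Tabulate prior·likelihood by source: [1] prior 0.25, lik 0.068, product 0.01700; [2] prior 0.25, lik 0.276, product 0.06900; [3] prior 0.25, lik 0.269, product 0.06725; [4] prior 0.25, lik 0.14, product 0.03500.
Normalizing constant = 0.18825; the posterior for Machine 2 is its product over the sum, 0.06900/0.18825 = 0.367.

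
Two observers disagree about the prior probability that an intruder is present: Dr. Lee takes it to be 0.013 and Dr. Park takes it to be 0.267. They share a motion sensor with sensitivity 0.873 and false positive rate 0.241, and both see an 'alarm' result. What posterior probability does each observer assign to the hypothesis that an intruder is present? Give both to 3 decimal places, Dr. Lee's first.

The likelihood ratio for an 'alarm' result is 0.873/0.241 = 3.6224.
Dr. Lee: prior odds 0.013/0.987 = 0.013171; posterior odds 0.047712; posterior probability 0.046.
Dr. Park: prior odds 0.267/0.733 = 0.36426; posterior odds 1.3195; posterior probability 0.569.

Dr. Lee: 0.046; Dr. Park: 0.569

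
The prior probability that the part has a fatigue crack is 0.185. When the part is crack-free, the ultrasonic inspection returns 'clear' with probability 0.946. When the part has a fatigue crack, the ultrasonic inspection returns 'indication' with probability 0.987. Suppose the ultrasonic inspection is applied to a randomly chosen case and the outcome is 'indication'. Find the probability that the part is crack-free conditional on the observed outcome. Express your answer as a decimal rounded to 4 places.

Let H be the event that the part has a fatigue crack. P(H) = 0.185, so P(¬H) = 0.815. With E the 'indication' result, P(E|H) = 0.987 and P(E|¬H) = 0.054.
P(E) = 0.987·0.185 + 0.054·0.815 = 0.18260 + 0.044010 = 0.22661.
By Bayes' theorem, P(H|E) = 0.18260 / 0.22661 = 0.8058. Hence P(¬H|E) = 1 − 0.8058 = 0.1942.

P(¬H | E) ≈ 0.1942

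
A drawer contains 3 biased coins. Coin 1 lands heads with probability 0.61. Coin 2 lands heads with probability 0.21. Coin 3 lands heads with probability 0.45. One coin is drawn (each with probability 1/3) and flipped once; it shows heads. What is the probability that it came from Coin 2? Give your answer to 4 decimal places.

Posterior probability ≈ 0.1654

P(heads|C1) = 0.61; P(heads|C2) = 0.21; P(heads|C3) = 0.45.
Prior × likelihood for each source: 0.333333·0.61=0.2033, 0.333333·0.21=0.07000, 0.333333·0.45=0.1500. Summing gives P(heads) = 0.42333.
P(Coin 2 | heads) = 0.07000 / 0.42333 = 0.1654.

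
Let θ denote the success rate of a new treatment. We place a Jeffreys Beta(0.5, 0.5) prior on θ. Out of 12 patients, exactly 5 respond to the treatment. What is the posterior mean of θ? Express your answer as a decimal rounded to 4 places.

Observing 5 successes and 7 failures updates Beta(0.5, 0.5) by adding the success and failure counts to the two shape parameters: α = 0.5+5 = 5.5, β = 0.5+7 = 7.5.
Posterior mean = α/(α+β) = 5.5/13 = 0.4231.

Posterior mean ≈ 0.4231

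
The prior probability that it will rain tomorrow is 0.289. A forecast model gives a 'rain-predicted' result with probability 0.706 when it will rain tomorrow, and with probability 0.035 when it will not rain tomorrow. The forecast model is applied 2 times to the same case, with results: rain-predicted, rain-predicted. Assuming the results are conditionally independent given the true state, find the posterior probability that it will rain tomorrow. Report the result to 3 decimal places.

With H the event that it will rain tomorrow, the joint likelihood of the observed sequence is P(data|H) = 0.706·0.706 = 0.49844 and P(data|¬H) = 0.035·0.035 = 0.0012250.
Bayes: P(H|data) = 0.289·0.49844 / (0.289·0.49844 + 0.711·0.0012250) = 0.14405/0.14492 = 0.9940.

Posterior P(H) ≈ 0.994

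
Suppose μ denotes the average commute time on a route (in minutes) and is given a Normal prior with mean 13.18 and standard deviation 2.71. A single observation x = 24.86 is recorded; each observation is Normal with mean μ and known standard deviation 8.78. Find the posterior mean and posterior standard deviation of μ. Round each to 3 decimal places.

Prior precision 1/τ₀² = 1/2.71² = 0.136164; data precision n/σ² = 1/8.78² = 0.0129721.
Posterior precision = 0.136164 + 0.0129721 = 0.149136, giving posterior SD = 1/√0.149136 = 2.589.
Posterior mean = (0.136164·13.18 + 0.0129721·24.86) / 0.149136 = 14.196.

Posterior mean ≈ 14.196; posterior SD ≈ 2.589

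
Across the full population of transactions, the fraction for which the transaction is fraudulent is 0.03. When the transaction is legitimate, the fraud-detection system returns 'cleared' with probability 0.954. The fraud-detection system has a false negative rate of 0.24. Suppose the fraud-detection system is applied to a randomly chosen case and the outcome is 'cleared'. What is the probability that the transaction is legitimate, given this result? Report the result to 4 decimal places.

P(¬H | E) ≈ 0.9923

Write H for 'the transaction is fraudulent'. Prior odds H:¬H = 0.03/0.97 = 0.030928. For the 'cleared' outcome, the likelihood ratio is 0.24/0.954 = 0.25157.
Posterior odds = 0.030928 × 0.25157 = 0.0077806, so P(H|E) = 0.0077806/(1+0.0077806) = 0.0077. Then P(¬H|E) = 1 − 0.0077 = 0.9923.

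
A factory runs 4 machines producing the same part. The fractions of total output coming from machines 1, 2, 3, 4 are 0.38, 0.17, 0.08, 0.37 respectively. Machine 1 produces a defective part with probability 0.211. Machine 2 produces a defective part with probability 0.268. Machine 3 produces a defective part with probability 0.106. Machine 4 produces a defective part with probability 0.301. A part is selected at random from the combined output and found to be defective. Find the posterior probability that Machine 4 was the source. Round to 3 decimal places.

P(defective|M1) = 0.211; P(defective|M2) = 0.268; P(defective|M3) = 0.106; P(defective|M4) = 0.301.
Prior × likelihood for each source: 0.38·0.211=0.08018, 0.17·0.268=0.04556, 0.08·0.106=0.008480, 0.37·0.301=0.1114. Summing gives P(defective) = 0.24559.
P(Machine 4 | defective) = 0.1114 / 0.24559 = 0.453.

Posterior probability ≈ 0.453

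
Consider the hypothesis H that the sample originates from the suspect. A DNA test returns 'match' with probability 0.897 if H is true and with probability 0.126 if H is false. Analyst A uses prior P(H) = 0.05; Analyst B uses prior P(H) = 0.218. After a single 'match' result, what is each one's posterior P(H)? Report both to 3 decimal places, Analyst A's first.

Analyst A: 0.273; Analyst B: 0.665

P('+'|H) = 0.897, P('+'|¬H) = 0.126.
Analyst A: numerator 0.897·0.05 = 0.044850; evidence = 0.044850+0.126·0.95 = 0.16455; posterior = 0.273.
Analyst B: numerator 0.897·0.218 = 0.19555; evidence = 0.19555+0.126·0.782 = 0.29408; posterior = 0.665.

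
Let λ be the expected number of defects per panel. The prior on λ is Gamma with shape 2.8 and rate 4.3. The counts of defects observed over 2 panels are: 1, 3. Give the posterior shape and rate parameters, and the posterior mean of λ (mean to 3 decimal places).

Posterior: Gamma(shape=6.8, rate=6.3); mean ≈ 1.079

The Poisson likelihood adds the total count to the shape and the number of exposure periods to the rate. Here ∑xᵢ = 4 and n = 2, so shape 2.8→6.8 and rate 4.3→6.3.
Posterior mean = shape/rate = 6.8/6.3 = 1.079.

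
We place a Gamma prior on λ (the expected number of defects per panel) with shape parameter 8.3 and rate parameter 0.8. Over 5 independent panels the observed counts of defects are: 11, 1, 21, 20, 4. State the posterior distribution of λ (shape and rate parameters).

Posterior: Gamma(shape=65.3, rate=5.8)

The Poisson likelihood adds the total count to the shape and the number of exposure periods to the rate. Here ∑xᵢ = 57 and n = 5, so shape 8.3→65.3 and rate 0.8→5.8.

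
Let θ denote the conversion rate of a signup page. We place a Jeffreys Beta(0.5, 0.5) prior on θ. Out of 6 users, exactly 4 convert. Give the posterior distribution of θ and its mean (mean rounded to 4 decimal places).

Posterior: Beta(4.5, 2.5); mean ≈ 0.6429

The binomial likelihood is conjugate to the Beta prior: with 4 successes and 2 failures, the posterior is Beta(0.5+4, 0.5+2) = Beta(4.5, 2.5).
Posterior mean = α/(α+β) = 4.5/7 = 0.6429.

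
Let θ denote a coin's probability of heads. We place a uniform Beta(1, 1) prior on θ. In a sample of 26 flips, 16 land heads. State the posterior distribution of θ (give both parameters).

Posterior: Beta(17, 11)

Observing 16 successes and 10 failures updates Beta(1, 1) by adding the success and failure counts to the two shape parameters: α = 1+16 = 17, β = 1+10 = 11.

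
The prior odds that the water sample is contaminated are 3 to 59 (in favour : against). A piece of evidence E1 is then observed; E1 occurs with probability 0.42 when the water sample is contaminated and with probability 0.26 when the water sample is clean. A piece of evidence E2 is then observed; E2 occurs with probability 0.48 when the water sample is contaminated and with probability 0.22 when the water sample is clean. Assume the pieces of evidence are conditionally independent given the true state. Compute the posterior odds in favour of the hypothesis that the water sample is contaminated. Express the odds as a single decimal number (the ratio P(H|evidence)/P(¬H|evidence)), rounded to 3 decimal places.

Posterior odds ≈ 0.179

Prior odds = 3/59 = 0.050847. In log-odds, ln(0.050847) = -2.9789.
Add log likelihood ratios: ln(1.6154) + ln(2.1818) = 1.2597.
Posterior log-odds = -1.7192, so posterior odds = exp(-1.7192) = 0.17921.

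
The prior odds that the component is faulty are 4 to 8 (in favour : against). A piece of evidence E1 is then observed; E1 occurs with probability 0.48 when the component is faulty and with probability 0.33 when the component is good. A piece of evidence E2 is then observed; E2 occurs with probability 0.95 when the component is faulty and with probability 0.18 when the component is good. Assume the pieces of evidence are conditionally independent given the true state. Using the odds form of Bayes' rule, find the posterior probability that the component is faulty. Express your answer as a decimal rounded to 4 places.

Prior odds = 4/8 = 0.50000. In log-odds, ln(0.50000) = -0.69315.
Add log likelihood ratios: ln(1.4545) + ln(5.2778) = 2.0382.
Posterior log-odds = 1.3451, so posterior odds = exp(1.3451) = 3.8384. Converting, P(H|E) = 3.8384/4.8384 = 0.7933.

Posterior probability ≈ 0.7933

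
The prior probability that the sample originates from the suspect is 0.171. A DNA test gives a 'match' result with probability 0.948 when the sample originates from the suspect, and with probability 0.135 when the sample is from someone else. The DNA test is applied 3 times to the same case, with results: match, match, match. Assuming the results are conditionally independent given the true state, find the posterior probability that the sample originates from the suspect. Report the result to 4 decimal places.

Posterior P(H) ≈ 0.9862

Let H be the event that the sample originates from the suspect; start with P(H) = 0.171. P('match'|H) = 0.948, P('match'|¬H) = 0.135.
Update on result 1 ('match'): P(H) ← 0.948·0.1710 / (0.948·0.1710 + 0.135·0.8290) = 0.16211/0.27402 = 0.5916.
Update on result 2 ('match'): P(H) ← 0.948·0.5916 / (0.948·0.5916 + 0.135·0.4084) = 0.56082/0.61596 = 0.9105.
Update on result 3 ('match'): P(H) ← 0.948·0.9105 / (0.948·0.9105 + 0.135·0.0895) = 0.86314/0.87523 = 0.9862.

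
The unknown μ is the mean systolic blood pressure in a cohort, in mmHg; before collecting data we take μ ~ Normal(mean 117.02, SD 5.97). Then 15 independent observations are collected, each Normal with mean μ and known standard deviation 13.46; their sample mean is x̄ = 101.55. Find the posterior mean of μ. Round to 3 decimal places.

Prior precision 1/τ₀² = 1/5.97² = 0.0280577; data precision n/σ² = 15/13.46² = 0.0827944.
Posterior precision = 0.0280577 + 0.0827944 = 0.110852.
Posterior mean = (0.0280577·117.02 + 0.0827944·101.55) / 0.110852 = 105.466.

Posterior mean ≈ 105.466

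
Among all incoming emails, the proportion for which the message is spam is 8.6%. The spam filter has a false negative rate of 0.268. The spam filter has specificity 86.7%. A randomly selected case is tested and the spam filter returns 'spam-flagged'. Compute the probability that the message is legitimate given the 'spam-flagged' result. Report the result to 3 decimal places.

P(¬H | E) ≈ 0.659

Write H for 'the message is spam'. Prior odds H:¬H = 0.086/0.914 = 0.094092. For the 'spam-flagged' outcome, the likelihood ratio is 0.732/0.133 = 5.5038.
Posterior odds = 0.094092 × 5.5038 = 0.51786, so P(H|E) = 0.51786/(1+0.51786) = 0.341. Then P(¬H|E) = 1 − 0.341 = 0.659.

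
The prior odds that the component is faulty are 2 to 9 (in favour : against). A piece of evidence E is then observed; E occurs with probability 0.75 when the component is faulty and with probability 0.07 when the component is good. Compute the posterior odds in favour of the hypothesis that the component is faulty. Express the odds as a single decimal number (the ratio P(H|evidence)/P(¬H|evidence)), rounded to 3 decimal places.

Prior odds = 2/9 = 0.22222. In log-odds, ln(0.22222) = -1.5041.
Add log likelihood ratio: ln(10.714) = 2.3716.
Posterior log-odds = 0.86750, so posterior odds = exp(0.86750) = 2.3810.

Posterior odds ≈ 2.381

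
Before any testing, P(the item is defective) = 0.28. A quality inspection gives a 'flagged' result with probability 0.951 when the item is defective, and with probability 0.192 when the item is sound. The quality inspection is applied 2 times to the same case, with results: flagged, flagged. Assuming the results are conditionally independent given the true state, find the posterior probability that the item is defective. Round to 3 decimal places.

With H the event that the item is defective, the joint likelihood of the observed sequence is P(data|H) = 0.951·0.951 = 0.90440 and P(data|¬H) = 0.192·0.192 = 0.036864.
Bayes: P(H|data) = 0.28·0.90440 / (0.28·0.90440 + 0.72·0.036864) = 0.25323/0.27977 = 0.9051.

Posterior P(H) ≈ 0.905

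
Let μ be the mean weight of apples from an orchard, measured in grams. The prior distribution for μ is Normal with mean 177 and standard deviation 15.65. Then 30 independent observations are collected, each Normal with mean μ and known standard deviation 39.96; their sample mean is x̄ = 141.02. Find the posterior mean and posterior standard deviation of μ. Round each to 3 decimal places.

With known σ, the Normal prior is conjugate. Weight on the data is w = (n/σ²)/(n/σ² + 1/τ₀²) = 0.0187876/(0.0187876+0.00408292) = 0.82148.
Posterior mean = w·x̄ + (1−w)·μ₀ = 0.82148·141.02 + 0.17852·177 = 147.443. Posterior variance = 1/(0.0187876+0.00408292) = 43.7245, so SD = 6.612.

Posterior mean ≈ 147.443; posterior SD ≈ 6.612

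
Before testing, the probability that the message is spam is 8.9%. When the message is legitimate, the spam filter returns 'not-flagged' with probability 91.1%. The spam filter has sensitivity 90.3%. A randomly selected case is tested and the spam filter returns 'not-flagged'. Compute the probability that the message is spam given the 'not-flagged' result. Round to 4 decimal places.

Write H for 'the message is spam'. Prior odds H:¬H = 0.089/0.911 = 0.097695. For the 'not-flagged' outcome, the likelihood ratio is 0.097/0.911 = 0.10648.
Posterior odds = 0.097695 × 0.10648 = 0.010402, so P(H|E) = 0.010402/(1+0.010402) = 0.0103.

P(H | E) ≈ 0.0103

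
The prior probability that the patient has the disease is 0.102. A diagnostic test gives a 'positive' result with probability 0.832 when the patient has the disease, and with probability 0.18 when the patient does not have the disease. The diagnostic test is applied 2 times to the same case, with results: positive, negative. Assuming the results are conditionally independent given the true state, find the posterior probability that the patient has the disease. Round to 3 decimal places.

With H the event that the patient has the disease, the joint likelihood of the observed sequence is P(data|H) = 0.832·0.168 = 0.13978 and P(data|¬H) = 0.18·0.82 = 0.14760.
Bayes: P(H|data) = 0.102·0.13978 / (0.102·0.13978 + 0.898·0.14760) = 0.014257/0.14680 = 0.0971.

Posterior P(H) ≈ 0.097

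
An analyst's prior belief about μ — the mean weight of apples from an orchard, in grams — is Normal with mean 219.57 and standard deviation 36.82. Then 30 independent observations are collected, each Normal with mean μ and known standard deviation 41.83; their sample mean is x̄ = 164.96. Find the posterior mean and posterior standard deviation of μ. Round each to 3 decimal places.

With known σ, the Normal prior is conjugate. Weight on the data is w = (n/σ²)/(n/σ² + 1/τ₀²) = 0.0171453/(0.0171453+0.00073762) = 0.95875.
Posterior mean = w·x̄ + (1−w)·μ₀ = 0.95875·164.96 + 0.041247·219.57 = 167.213. Posterior variance = 1/(0.0171453+0.00073762) = 55.9192, so SD = 7.478.

Posterior mean ≈ 167.213; posterior SD ≈ 7.478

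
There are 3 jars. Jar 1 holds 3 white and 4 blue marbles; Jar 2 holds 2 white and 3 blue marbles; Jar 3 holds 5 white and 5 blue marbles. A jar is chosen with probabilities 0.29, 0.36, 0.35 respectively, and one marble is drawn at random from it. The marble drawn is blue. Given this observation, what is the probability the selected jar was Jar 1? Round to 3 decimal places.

Tabulate prior·likelihood by source: [1] prior 0.29, lik 0.5714, product 0.1657; [2] prior 0.36, lik 0.6, product 0.2160; [3] prior 0.35, lik 0.5, product 0.1750.
Normalizing constant = 0.55671; the posterior for Jar 1 is its product over the sum, 0.1657/0.55671 = 0.298.

Posterior probability ≈ 0.298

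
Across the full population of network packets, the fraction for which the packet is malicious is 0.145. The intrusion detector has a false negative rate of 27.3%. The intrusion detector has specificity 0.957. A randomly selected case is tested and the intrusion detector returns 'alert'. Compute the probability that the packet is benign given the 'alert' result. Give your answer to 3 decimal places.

Write H for 'the packet is malicious'. Prior odds H:¬H = 0.145/0.855 = 0.16959. For the 'alert' outcome, the likelihood ratio is 0.727/0.043 = 16.907.
Posterior odds = 0.16959 × 16.907 = 2.8673, so P(H|E) = 2.8673/(1+2.8673) = 0.741. Then P(¬H|E) = 1 − 0.741 = 0.259.

P(¬H | E) ≈ 0.259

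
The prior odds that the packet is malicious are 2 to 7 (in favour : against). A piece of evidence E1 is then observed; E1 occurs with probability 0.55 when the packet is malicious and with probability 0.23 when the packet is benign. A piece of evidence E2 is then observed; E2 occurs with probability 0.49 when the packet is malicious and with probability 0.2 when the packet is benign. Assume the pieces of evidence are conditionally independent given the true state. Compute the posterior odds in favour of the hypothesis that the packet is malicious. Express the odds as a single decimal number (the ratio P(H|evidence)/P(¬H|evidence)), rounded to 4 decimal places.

Posterior odds ≈ 1.6739

Prior odds = 2/7 = 0.28571.
Likelihood ratio for E1 = 0.55/0.23 = 2.3913.
Likelihood ratio for E2 = 0.49/0.2 = 2.4500.
Posterior odds = prior odds × LR₁ × LR₂ = 1.6739.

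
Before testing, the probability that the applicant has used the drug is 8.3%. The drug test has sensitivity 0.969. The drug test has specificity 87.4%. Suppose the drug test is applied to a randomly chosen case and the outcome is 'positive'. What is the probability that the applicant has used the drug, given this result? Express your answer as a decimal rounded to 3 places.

Let H be the event that the applicant has used the drug. P(H) = 0.083, so P(¬H) = 0.917. With E the 'positive' result, P(E|H) = 0.969 and P(E|¬H) = 0.126.
P(E) = 0.969·0.083 + 0.126·0.917 = 0.080427 + 0.11554 = 0.19597.
By Bayes' theorem, P(H|E) = 0.080427 / 0.19597 = 0.410.

P(H | E) ≈ 0.410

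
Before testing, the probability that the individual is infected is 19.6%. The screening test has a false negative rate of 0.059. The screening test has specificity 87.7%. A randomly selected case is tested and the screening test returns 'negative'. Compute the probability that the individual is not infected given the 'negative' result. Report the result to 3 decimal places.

Let H be the event that the individual is infected. P(H) = 0.196, so P(¬H) = 0.804. With E the 'negative' result, P(E|H) = 0.059 and P(E|¬H) = 0.877.
P(E) = 0.059·0.196 + 0.877·0.804 = 0.011564 + 0.70511 = 0.71667.
By Bayes' theorem, P(H|E) = 0.011564 / 0.71667 = 0.016. Hence P(¬H|E) = 1 − 0.016 = 0.984.

P(¬H | E) ≈ 0.984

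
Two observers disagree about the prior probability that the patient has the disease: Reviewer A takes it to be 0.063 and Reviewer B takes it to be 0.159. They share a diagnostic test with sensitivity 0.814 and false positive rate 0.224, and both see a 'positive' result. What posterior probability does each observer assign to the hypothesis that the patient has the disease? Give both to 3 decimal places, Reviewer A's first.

Reviewer A: 0.196; Reviewer B: 0.407

The likelihood ratio for a 'positive' result is 0.814/0.224 = 3.6339.
Reviewer A: prior odds 0.063/0.937 = 0.067236; posterior odds 0.24433; posterior probability 0.196.
Reviewer B: prior odds 0.159/0.841 = 0.18906; posterior odds 0.68703; posterior probability 0.407.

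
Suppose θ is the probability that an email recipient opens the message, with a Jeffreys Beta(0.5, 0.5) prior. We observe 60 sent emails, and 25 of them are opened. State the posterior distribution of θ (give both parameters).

Observing 25 successes and 35 failures updates Beta(0.5, 0.5) by adding the success and failure counts to the two shape parameters: α = 0.5+25 = 25.5, β = 0.5+35 = 35.5.

Posterior: Beta(25.5, 35.5)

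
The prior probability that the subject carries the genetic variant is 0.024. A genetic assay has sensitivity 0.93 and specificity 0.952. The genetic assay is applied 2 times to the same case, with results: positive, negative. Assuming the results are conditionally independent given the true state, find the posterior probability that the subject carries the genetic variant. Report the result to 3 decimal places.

Posterior P(H) ≈ 0.034

Let H be the event that the subject carries the genetic variant; start with P(H) = 0.024. P('positive'|H) = 0.93, P('positive'|¬H) = 0.048.
Update on result 1 ('positive'): P(H) ← 0.93·0.0240 / (0.93·0.0240 + 0.048·0.9760) = 0.022320/0.069168 = 0.3227.
Update on result 2 ('negative'): P(H) ← 0.07·0.3227 / (0.07·0.3227 + 0.952·0.6773) = 0.022588/0.66739 = 0.0338.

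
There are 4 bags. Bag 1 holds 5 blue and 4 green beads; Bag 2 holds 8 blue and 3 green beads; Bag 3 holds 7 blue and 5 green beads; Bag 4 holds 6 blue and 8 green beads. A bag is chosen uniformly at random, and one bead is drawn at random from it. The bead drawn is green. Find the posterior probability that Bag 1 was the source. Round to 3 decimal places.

Tabulate prior·likelihood by source: [1] prior 0.25, lik 0.4444, product 0.1111; [2] prior 0.25, lik 0.2727, product 0.06818; [3] prior 0.25, lik 0.4167, product 0.1042; [4] prior 0.25, lik 0.5714, product 0.1429.
Normalizing constant = 0.42632; the posterior for Bag 1 is its product over the sum, 0.1111/0.42632 = 0.261.

Posterior probability ≈ 0.261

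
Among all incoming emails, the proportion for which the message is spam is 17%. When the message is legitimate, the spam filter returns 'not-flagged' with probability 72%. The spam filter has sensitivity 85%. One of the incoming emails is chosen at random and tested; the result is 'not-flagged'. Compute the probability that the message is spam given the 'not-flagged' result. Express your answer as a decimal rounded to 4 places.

Let H be the event that the message is spam. P(H) = 0.17, so P(¬H) = 0.83. With E the 'not-flagged' result, P(E|H) = 0.15 and P(E|¬H) = 0.72.
P(E) = 0.15·0.17 + 0.72·0.83 = 0.025500 + 0.59760 = 0.62310.
By Bayes' theorem, P(H|E) = 0.025500 / 0.62310 = 0.0409.

P(H | E) ≈ 0.0409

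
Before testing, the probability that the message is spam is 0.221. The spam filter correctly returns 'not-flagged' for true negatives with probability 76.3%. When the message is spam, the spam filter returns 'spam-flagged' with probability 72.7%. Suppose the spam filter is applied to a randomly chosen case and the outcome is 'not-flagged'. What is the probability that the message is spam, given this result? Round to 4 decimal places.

P(H | E) ≈ 0.0922

Write H for 'the message is spam'. Prior odds H:¬H = 0.221/0.779 = 0.28370. For the 'not-flagged' outcome, the likelihood ratio is 0.273/0.763 = 0.35780.
Posterior odds = 0.28370 × 0.35780 = 0.10151, so P(H|E) = 0.10151/(1+0.10151) = 0.0922.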